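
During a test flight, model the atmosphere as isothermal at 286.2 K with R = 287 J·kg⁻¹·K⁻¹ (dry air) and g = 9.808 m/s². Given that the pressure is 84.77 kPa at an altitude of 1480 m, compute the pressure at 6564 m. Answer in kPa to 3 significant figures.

Scale height: H = RT/g = 287 × 286.2 / 9.808 = 8374.7 m.
Between two levels, P₂ = P₁ exp(−Δz/H) with Δz = z₂ − z₁.
Δz = 6564.0 − 1480.0 = 5084.0 m; Δz/H = 5084.0/8374.7 = 0.60707.
P₂ = 84.77 × exp(−0.60707) = 84.77 × 0.54495 = 46.195 kPa.

P ≈ 46.2 kPa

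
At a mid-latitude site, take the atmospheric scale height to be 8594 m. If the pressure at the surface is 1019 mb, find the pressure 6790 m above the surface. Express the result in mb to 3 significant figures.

P ≈ 462 mb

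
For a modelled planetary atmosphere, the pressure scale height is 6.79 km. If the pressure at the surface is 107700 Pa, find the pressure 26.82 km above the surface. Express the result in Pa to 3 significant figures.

P ≈ 2070 Pa

Barometric formula: P = P₀ exp(−z/H).
z/H = 26820/6790.0 = 3.9499; exp(−3.9499) = 0.019257.
P = 107700 × 0.019257 = 2074.0 Pa.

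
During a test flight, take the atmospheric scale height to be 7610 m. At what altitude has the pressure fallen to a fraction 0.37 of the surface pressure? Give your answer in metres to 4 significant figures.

Set P/P₀ = exp(−z/H) = 0.37, so z = −H ln(0.37).
−ln(0.37) = 0.99425; z = 7610.0 × 0.99425 = 7566.2 m.

z ≈ 7566 m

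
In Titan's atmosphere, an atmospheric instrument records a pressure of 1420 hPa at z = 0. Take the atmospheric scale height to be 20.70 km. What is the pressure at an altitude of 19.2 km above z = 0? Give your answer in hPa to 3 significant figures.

P ≈ 562 hPa

Barometric formula: P = P₀ exp(−z/H).
z/H = 19200/20700 = 0.92754; exp(−0.92754) = 0.39553.
P = 1420 × 0.39553 = 561.65 hPa.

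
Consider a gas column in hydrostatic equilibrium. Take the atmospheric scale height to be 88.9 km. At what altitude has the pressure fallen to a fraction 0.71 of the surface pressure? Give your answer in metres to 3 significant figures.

Set P/P₀ = exp(−z/H) = 0.71, so z = −H ln(0.71).
−ln(0.71) = 0.34249; z = 88900 × 0.34249 = 30447 m.

z ≈ 30400 m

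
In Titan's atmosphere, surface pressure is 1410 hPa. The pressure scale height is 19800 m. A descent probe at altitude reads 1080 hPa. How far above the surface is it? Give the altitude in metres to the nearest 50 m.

Invert the barometric formula: z = H ln(P₀/P).
P₀/P = 1410/1080 = 1.3056; ln(1.3056) = 0.26666.
z = 19800 × 0.26666 = 5279.9 m.

z ≈ 5300 m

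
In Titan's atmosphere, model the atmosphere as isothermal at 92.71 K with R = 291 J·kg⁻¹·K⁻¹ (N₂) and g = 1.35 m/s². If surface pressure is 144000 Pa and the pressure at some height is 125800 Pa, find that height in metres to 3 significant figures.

Scale height: H = RT/g = 291 × 92.71 / 1.35 = 19984 m.
Invert the barometric formula: z = H ln(P₀/P).
P₀/P = 144000/125800 = 1.1447; ln(1.1447) = 0.13514.
z = 19984 × 0.13514 = 2700.6 m.

z ≈ 2700 m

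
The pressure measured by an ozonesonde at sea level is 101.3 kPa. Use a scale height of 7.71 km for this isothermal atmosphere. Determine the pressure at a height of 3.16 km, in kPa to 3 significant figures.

Barometric formula: P = P₀ exp(−z/H).
z/H = 3160.0/7710.0 = 0.40986; exp(−0.40986) = 0.66374.
P = 101.3 × 0.66374 = 67.237 kPa.

P ≈ 67.2 kPa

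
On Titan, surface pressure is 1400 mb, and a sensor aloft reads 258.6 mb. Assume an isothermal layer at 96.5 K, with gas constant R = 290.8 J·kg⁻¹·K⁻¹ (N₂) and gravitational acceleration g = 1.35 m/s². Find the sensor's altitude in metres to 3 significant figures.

z ≈ 35100 m

Scale height: H = RT/g = 290.8 × 96.5 / 1.35 = 20787 m.
Invert the barometric formula: z = H ln(P₀/P).
P₀/P = 1400/258.6 = 5.4138; ln(5.4138) = 1.6890.
z = 20787 × 1.6890 = 35109 m.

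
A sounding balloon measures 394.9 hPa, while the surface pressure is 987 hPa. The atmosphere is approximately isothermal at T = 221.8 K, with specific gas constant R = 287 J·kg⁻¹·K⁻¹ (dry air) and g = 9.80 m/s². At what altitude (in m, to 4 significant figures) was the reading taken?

Scale height: H = RT/g = 287 × 221.8 / 9.80 = 6495.6 m.
Invert the barometric formula: z = H ln(P₀/P).
P₀/P = 987/394.9 = 2.4994; ln(2.4994) = 0.91605.
z = 6495.6 × 0.91605 = 5950.3 m.

z ≈ 5950 m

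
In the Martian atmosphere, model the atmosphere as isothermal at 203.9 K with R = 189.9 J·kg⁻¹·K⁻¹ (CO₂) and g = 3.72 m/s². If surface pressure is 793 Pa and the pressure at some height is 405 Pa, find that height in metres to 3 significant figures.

z ≈ 6990 m

Scale height: H = RT/g = 189.9 × 203.9 / 3.72 = 10409 m.
Invert the barometric formula: z = H ln(P₀/P).
P₀/P = 793/405 = 1.9580; ln(1.9580) = 0.67192.
z = 10409 × 0.67192 = 6994.0 m.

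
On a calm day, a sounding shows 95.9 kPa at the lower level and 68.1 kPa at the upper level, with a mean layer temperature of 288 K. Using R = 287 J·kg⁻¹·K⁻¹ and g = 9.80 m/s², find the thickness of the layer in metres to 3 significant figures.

Hypsometric equation: Δz = (R T̄/g) ln(P₁/P₂).
R T̄/g = 287 × 288 / 9.80 = 8434.3 m.
ln(95.9/68.1) = ln(1.4082) = 0.34231.
Δz = 8434.3 × 0.34231 = 2887.1 m.

Δz ≈ 2890 m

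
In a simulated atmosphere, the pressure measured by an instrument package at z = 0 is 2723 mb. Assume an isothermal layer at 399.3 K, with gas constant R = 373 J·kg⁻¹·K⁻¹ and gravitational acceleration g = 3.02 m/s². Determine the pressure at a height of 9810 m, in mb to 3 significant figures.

Scale height: H = RT/g = 373 × 399.3 / 3.02 = 49318 m.
Barometric formula: P = P₀ exp(−z/H).
z/H = 9810.0/49318 = 0.19891; exp(−0.19891) = 0.81962.
P = 2723 × 0.81962 = 2231.8 mb.

P ≈ 2230 mb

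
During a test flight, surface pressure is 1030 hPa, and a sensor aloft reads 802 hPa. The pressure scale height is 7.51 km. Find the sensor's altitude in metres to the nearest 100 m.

z ≈ 1900 m

Invert the barometric formula: z = H ln(P₀/P).
P₀/P = 1030/802 = 1.2843; ln(1.2843) = 0.25021.
z = 7510.0 × 0.25021 = 1879.1 m.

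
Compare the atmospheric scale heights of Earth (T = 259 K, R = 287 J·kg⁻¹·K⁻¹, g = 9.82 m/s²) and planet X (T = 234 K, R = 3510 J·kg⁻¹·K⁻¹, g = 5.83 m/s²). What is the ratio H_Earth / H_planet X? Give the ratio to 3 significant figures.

H = RT/g for each body.
H_Earth = 287 × 259 / 9.82 = 7569.6 m.
H_planet X = 3510 × 234 / 5.83 = 140880 m.
H_Earth/H_planet X = 7569.6/140880 = 0.053731.

H_Earth/H_planet X ≈ 0.0537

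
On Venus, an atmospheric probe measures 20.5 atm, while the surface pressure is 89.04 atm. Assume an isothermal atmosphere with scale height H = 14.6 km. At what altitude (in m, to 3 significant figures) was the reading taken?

z ≈ 21400 m

Invert the barometric formula: z = H ln(P₀/P).
P₀/P = 89.04/20.5 = 4.3434; ln(4.3434) = 1.4687.
z = 14600 × 1.4687 = 21443 m.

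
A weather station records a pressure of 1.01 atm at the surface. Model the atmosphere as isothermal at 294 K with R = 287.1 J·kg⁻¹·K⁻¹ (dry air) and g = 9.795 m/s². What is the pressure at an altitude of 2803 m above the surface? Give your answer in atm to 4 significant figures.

P ≈ 0.7296 atm

Scale height: H = RT/g = 287.1 × 294 / 9.795 = 8617.4 m.
Barometric formula: P = P₀ exp(−z/H).
z/H = 2803.0/8617.4 = 0.32527; exp(−0.32527) = 0.72233.
P = 1.01 × 0.72233 = 0.72955 atm.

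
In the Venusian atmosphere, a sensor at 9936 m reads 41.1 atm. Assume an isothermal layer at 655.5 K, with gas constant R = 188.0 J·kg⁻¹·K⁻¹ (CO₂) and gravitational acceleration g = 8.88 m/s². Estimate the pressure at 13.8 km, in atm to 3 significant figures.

P ≈ 31.1 atm

Scale height: H = RT/g = 188.0 × 655.5 / 8.88 = 13878 m.
Between two levels, P₂ = P₁ exp(−Δz/H) with Δz = z₂ − z₁.
Δz = 13800 − 9936.0 = 3864.0 m; Δz/H = 3864.0/13878 = 0.27843.
P₂ = 41.1 × exp(−0.27843) = 41.1 × 0.75697 = 31.111 atm.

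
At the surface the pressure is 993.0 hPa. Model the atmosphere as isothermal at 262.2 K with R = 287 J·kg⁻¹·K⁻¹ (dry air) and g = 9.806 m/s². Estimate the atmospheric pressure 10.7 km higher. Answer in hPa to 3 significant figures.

Scale height: H = RT/g = 287 × 262.2 / 9.806 = 7674.0 m.
Barometric formula: P = P₀ exp(−z/H).
z/H = 10700/7674.0 = 1.3943; exp(−1.3943) = 0.24801.
P = 993.0 × 0.24801 = 246.27 hPa.

P ≈ 246 hPa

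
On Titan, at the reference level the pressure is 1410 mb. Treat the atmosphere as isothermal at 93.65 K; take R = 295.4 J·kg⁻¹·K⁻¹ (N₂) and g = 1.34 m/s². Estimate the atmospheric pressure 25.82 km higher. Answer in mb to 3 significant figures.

Scale height: H = RT/g = 295.4 × 93.65 / 1.34 = 20645 m.
Barometric formula: P = P₀ exp(−z/H).
z/H = 25820/20645 = 1.2507; exp(−1.2507) = 0.28630.
P = 1410 × 0.28630 = 403.68 mb.

P ≈ 404 mb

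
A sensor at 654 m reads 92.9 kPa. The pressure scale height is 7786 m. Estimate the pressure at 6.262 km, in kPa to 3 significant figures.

P ≈ 45.2 kPa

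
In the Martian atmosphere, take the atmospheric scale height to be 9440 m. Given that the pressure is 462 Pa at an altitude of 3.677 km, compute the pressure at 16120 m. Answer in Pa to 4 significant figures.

P ≈ 123.6 Pa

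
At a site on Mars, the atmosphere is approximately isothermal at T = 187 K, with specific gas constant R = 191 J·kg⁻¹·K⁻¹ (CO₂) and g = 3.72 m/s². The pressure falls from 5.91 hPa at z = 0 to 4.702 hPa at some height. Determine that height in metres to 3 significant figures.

z ≈ 2200 m

Scale height: H = RT/g = 191 × 187 / 3.72 = 9601.3 m.
Invert the barometric formula: z = H ln(P₀/P).
P₀/P = 5.91/4.702 = 1.2569; ln(1.2569) = 0.22865.
z = 9601.3 × 0.22865 = 2195.3 m.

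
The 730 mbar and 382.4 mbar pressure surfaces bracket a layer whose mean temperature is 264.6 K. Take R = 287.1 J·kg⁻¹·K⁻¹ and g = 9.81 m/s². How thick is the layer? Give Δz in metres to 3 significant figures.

Hypsometric equation: Δz = (R T̄/g) ln(P₁/P₂).
R T̄/g = 287.1 × 264.6 / 9.81 = 7743.8 m.
ln(730/382.4) = ln(1.9090) = 0.64658.
Δz = 7743.8 × 0.64658 = 5007.0 m.

Δz ≈ 5010 m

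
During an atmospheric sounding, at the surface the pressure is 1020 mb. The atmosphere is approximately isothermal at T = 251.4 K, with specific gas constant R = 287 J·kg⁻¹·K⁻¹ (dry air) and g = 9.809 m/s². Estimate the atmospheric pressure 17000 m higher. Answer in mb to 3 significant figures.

Scale height: H = RT/g = 287 × 251.4 / 9.809 = 7355.7 m.
Barometric formula: P = P₀ exp(−z/H).
z/H = 17000/7355.7 = 2.3111; exp(−2.3111) = 0.099152.
P = 1020 × 0.099152 = 101.14 mb.

P ≈ 101 mb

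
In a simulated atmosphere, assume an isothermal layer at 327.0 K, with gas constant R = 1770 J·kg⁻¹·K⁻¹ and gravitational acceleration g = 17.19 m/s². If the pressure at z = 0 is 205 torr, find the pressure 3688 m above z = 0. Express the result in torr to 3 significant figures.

P ≈ 184 torr

Scale height: H = RT/g = 1770 × 327.0 / 17.19 = 33670 m.
Barometric formula: P = P₀ exp(−z/H).
z/H = 3688.0/33670 = 0.10953; exp(−0.10953) = 0.89626.
P = 205 × 0.89626 = 183.73 torr.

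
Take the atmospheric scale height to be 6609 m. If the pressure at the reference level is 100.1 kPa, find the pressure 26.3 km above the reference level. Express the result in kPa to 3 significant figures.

P ≈ 1.87 kPa

Barometric formula: P = P₀ exp(−z/H).
z/H = 26300/6609.0 = 3.9794; exp(−3.9794) = 0.018697.
P = 100.1 × 0.018697 = 1.8716 kPa.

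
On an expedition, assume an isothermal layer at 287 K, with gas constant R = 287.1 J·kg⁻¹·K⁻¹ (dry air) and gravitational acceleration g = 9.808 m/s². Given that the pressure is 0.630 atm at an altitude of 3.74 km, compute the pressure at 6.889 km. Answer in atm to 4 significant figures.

P ≈ 0.4331 atm

Scale height: H = RT/g = 287.1 × 287 / 9.808 = 8401.1 m.
Between two levels, P₂ = P₁ exp(−Δz/H) with Δz = z₂ − z₁.
Δz = 6889.0 − 3740.0 = 3149.0 m; Δz/H = 3149.0/8401.1 = 0.37483.
P₂ = 0.630 × exp(−0.37483) = 0.630 × 0.68741 = 0.43307 atm.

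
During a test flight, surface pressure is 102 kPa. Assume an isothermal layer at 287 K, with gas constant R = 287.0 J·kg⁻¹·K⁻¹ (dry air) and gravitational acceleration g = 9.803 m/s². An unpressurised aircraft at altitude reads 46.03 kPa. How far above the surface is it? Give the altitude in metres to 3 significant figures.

z ≈ 6690 m

Scale height: H = RT/g = 287.0 × 287 / 9.803 = 8402.4 m.
Invert the barometric formula: z = H ln(P₀/P).
P₀/P = 102/46.03 = 2.2159; ln(2.2159) = 0.79566.
z = 8402.4 × 0.79566 = 6685.5 m.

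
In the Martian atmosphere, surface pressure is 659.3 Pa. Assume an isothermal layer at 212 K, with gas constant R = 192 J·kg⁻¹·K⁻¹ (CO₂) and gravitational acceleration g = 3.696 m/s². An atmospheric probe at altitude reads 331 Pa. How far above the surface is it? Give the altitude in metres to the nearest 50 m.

z ≈ 7600 m

Scale height: H = RT/g = 192 × 212 / 3.696 = 11013 m.
Invert the barometric formula: z = H ln(P₀/P).
P₀/P = 659.3/331 = 1.9918; ln(1.9918) = 0.68904.
z = 11013 × 0.68904 = 7588.4 m.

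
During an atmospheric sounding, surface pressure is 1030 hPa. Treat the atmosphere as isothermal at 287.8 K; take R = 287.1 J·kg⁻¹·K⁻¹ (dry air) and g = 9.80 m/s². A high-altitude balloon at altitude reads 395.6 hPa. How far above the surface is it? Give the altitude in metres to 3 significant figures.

z ≈ 8070 m

Scale height: H = RT/g = 287.1 × 287.8 / 9.80 = 8431.4 m.
Invert the barometric formula: z = H ln(P₀/P).
P₀/P = 1030/395.6 = 2.6036; ln(2.6036) = 0.95690.
z = 8431.4 × 0.95690 = 8068.0 m.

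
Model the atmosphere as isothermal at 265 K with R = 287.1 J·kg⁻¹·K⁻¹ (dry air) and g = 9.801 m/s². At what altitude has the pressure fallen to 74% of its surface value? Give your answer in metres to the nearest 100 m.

Scale height: H = RT/g = 287.1 × 265 / 9.801 = 7762.6 m.
Set P/P₀ = exp(−z/H) = 0.74, so z = −H ln(0.74).
−ln(0.74) = 0.30111; z = 7762.6 × 0.30111 = 2337.4 m.

z ≈ 2300 m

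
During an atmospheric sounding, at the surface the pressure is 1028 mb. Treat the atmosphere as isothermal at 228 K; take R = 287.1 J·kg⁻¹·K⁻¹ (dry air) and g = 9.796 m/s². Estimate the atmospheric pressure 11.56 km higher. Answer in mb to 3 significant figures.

Scale height: H = RT/g = 287.1 × 228 / 9.796 = 6682.2 m.
Barometric formula: P = P₀ exp(−z/H).
z/H = 11560/6682.2 = 1.7300; exp(−1.7300) = 0.17728.
P = 1028 × 0.17728 = 182.24 mb.

P ≈ 182 mb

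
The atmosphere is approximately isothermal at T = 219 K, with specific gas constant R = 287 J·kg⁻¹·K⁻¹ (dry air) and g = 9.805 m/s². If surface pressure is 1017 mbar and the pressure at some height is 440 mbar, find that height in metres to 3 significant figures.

Scale height: H = RT/g = 287 × 219 / 9.805 = 6410.3 m.
Invert the barometric formula: z = H ln(P₀/P).
P₀/P = 1017/440 = 2.3114; ln(2.3114) = 0.83785.
z = 6410.3 × 0.83785 = 5370.9 m.

z ≈ 5370 m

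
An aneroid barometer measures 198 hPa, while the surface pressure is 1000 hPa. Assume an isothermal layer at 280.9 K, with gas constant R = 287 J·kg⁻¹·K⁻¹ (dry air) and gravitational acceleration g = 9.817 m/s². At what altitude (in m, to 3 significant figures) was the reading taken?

Scale height: H = RT/g = 287 × 280.9 / 9.817 = 8212.1 m.
Invert the barometric formula: z = H ln(P₀/P).
P₀/P = 1000/198 = 5.0505; ln(5.0505) = 1.6195.
z = 8212.1 × 1.6195 = 13299 m.

z ≈ 13300 m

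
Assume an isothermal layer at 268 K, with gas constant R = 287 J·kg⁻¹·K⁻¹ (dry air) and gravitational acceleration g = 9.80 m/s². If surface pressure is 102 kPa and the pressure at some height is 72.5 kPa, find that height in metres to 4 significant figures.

z ≈ 2679 m

Scale height: H = RT/g = 287 × 268 / 9.80 = 7848.6 m.
Invert the barometric formula: z = H ln(P₀/P).
P₀/P = 102/72.5 = 1.4069; ln(1.4069) = 0.34139.
z = 7848.6 × 0.34139 = 2679.4 m.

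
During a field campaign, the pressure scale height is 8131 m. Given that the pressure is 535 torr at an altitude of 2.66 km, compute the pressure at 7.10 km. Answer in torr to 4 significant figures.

Between two levels, P₂ = P₁ exp(−Δz/H) with Δz = z₂ − z₁.
Δz = 7100.0 − 2660.0 = 4440.0 m; Δz/H = 4440.0/8131.0 = 0.54606.
P₂ = 535 × exp(−0.54606) = 535 × 0.57923 = 309.89 torr.

P ≈ 309.9 torr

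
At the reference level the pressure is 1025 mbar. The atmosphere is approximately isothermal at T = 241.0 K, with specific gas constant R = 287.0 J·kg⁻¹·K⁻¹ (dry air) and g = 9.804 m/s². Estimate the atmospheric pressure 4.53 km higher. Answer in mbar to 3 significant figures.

Scale height: H = RT/g = 287.0 × 241.0 / 9.804 = 7055.0 m.
Barometric formula: P = P₀ exp(−z/H).
z/H = 4530.0/7055.0 = 0.64210; exp(−0.64210) = 0.52619.
P = 1025 × 0.52619 = 539.34 mbar.

P ≈ 539 mbar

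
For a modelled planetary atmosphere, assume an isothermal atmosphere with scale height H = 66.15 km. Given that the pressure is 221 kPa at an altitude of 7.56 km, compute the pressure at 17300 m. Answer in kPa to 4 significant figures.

Between two levels, P₂ = P₁ exp(−Δz/H) with Δz = z₂ − z₁.
Δz = 17300 − 7560.0 = 9740.0 m; Δz/H = 9740.0/66150 = 0.14724.
P₂ = 221 × exp(−0.14724) = 221 × 0.86309 = 190.74 kPa.

P ≈ 190.7 kPa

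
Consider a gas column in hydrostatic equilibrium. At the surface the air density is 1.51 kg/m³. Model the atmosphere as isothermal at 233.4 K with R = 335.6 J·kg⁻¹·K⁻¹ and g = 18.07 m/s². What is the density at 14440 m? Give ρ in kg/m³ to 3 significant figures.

Scale height: H = RT/g = 335.6 × 233.4 / 18.07 = 4334.8 m.
In an isothermal atmosphere, density decays like pressure: ρ = ρ₀ exp(−z/H).
z/H = 14440/4334.8 = 3.3312; exp(−3.3312) = 0.035750.
ρ = 1.51 × 0.035750 = 0.053982 kg/m³.

ρ ≈ 0.0540 kg/m³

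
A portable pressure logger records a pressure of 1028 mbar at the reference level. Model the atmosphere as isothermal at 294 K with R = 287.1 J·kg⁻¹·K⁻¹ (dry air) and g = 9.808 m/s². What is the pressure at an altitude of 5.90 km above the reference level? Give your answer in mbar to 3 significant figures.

P ≈ 518 mbar

Scale height: H = RT/g = 287.1 × 294 / 9.808 = 8606.0 m.
Barometric formula: P = P₀ exp(−z/H).
z/H = 5900.0/8606.0 = 0.68557; exp(−0.68557) = 0.50380.
P = 1028 × 0.50380 = 517.91 mbar.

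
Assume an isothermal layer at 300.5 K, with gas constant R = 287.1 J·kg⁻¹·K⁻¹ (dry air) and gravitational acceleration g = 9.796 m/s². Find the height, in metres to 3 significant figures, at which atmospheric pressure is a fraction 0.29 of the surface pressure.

z ≈ 10900 m

Scale height: H = RT/g = 287.1 × 300.5 / 9.796 = 8807.0 m.
Set P/P₀ = exp(−z/H) = 0.29, so z = −H ln(0.29).
−ln(0.29) = 1.2379; z = 8807.0 × 1.2379 = 10902 m.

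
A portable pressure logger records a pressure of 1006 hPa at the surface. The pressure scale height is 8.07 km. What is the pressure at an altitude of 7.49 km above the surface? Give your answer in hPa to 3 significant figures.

P ≈ 398 hPa

Barometric formula: P = P₀ exp(−z/H).
z/H = 7490.0/8070.0 = 0.92813; exp(−0.92813) = 0.39529.
P = 1006 × 0.39529 = 397.66 hPa.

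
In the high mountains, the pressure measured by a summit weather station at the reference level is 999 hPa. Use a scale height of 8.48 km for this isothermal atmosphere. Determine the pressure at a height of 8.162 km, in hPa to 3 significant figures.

Barometric formula: P = P₀ exp(−z/H).
z/H = 8162.0/8480.0 = 0.96250; exp(−0.96250) = 0.38194.
P = 999 × 0.38194 = 381.56 hPa.

P ≈ 382 hPa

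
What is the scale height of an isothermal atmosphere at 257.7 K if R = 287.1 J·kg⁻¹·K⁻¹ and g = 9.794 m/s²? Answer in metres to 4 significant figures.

H ≈ 7554 m

The scale height of an isothermal atmosphere is H = RT/g.
H = 287.1 × 257.7 / 9.794 = 73986/9.794 = 7554.2 m.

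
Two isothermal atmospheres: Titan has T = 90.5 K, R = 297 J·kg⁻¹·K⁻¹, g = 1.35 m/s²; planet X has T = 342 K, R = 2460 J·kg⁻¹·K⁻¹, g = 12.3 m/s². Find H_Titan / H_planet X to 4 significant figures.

H_Titan/H_planet X ≈ 0.2911

H = RT/g for each body.
H_Titan = 297 × 90.5 / 1.35 = 19910 m.
H_planet X = 2460 × 342 / 12.3 = 68400 m.
H_Titan/H_planet X = 19910/68400 = 0.29108.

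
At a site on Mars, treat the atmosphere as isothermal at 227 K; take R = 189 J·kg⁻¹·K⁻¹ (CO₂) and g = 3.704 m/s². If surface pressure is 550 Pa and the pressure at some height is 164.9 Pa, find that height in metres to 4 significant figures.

z ≈ 13950 m

Scale height: H = RT/g = 189 × 227 / 3.704 = 11583 m.
Invert the barometric formula: z = H ln(P₀/P).
P₀/P = 550/164.9 = 3.3354; ln(3.3354) = 1.2046.
z = 11583 × 1.2046 = 13953 m.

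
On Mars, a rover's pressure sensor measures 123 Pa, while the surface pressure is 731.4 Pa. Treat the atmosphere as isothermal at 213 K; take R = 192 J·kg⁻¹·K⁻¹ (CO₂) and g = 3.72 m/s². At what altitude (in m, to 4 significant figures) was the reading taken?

Scale height: H = RT/g = 192 × 213 / 3.72 = 10994 m.
Invert the barometric formula: z = H ln(P₀/P).
P₀/P = 731.4/123 = 5.9463; ln(5.9463) = 1.7828.
z = 10994 × 1.7828 = 19600 m.

z ≈ 19600 m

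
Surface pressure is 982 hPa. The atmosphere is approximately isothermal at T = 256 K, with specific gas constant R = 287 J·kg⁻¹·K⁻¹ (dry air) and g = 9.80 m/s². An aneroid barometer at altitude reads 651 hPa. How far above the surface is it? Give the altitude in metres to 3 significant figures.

Scale height: H = RT/g = 287 × 256 / 9.80 = 7497.1 m.
Invert the barometric formula: z = H ln(P₀/P).
P₀/P = 982/651 = 1.5084; ln(1.5084) = 0.41105.
z = 7497.1 × 0.41105 = 3081.7 m.

z ≈ 3080 m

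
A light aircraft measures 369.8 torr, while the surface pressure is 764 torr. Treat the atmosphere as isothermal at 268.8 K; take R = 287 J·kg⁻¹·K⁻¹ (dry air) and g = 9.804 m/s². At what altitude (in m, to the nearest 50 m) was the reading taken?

z ≈ 5700 m

Scale height: H = RT/g = 287 × 268.8 / 9.804 = 7868.8 m.
Invert the barometric formula: z = H ln(P₀/P).
P₀/P = 764/369.8 = 2.0660; ln(2.0660) = 0.72561.
z = 7868.8 × 0.72561 = 5709.7 m.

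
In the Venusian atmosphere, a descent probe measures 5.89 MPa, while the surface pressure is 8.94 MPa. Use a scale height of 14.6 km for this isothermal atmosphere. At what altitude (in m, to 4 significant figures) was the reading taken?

z ≈ 6092 m

Invert the barometric formula: z = H ln(P₀/P).
P₀/P = 8.94/5.89 = 1.5178; ln(1.5178) = 0.41726.
z = 14600 × 0.41726 = 6092.0 m.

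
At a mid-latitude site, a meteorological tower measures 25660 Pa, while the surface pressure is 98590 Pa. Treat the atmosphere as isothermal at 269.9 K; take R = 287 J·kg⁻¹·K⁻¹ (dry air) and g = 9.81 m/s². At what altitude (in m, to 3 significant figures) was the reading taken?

z ≈ 10600 m

Scale height: H = RT/g = 287 × 269.9 / 9.81 = 7896.2 m.
Invert the barometric formula: z = H ln(P₀/P).
P₀/P = 98590/25660 = 3.8422; ln(3.8422) = 1.3460.
z = 7896.2 × 1.3460 = 10628 m.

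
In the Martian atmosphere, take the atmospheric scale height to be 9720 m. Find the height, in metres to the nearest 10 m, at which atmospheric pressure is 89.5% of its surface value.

z ≈ 1080 m

Set P/P₀ = exp(−z/H) = 0.895, so z = −H ln(0.895).
−ln(0.895) = 0.11093; z = 9720.0 × 0.11093 = 1078.2 m.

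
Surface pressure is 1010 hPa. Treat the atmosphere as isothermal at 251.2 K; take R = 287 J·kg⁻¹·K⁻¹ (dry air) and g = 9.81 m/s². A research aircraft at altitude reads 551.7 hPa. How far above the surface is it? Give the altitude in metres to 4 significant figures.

z ≈ 4444 m

Scale height: H = RT/g = 287 × 251.2 / 9.81 = 7349.1 m.
Invert the barometric formula: z = H ln(P₀/P).
P₀/P = 1010/551.7 = 1.8307; ln(1.8307) = 0.60470.
z = 7349.1 × 0.60470 = 4444.0 m.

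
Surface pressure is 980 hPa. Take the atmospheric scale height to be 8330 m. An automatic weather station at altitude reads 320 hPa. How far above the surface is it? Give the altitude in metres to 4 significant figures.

z ≈ 9323 m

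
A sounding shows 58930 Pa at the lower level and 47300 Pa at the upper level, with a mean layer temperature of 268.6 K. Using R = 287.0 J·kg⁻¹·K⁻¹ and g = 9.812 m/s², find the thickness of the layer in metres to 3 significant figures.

Δz ≈ 1730 m

Hypsometric equation: Δz = (R T̄/g) ln(P₁/P₂).
R T̄/g = 287.0 × 268.6 / 9.812 = 7856.5 m.
ln(58930/47300) = ln(1.2459) = 0.21986.
Δz = 7856.5 × 0.21986 = 1727.3 m.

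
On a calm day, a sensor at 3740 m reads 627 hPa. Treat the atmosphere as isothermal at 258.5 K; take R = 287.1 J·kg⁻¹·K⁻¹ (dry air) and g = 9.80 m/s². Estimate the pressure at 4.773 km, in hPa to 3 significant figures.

Scale height: H = RT/g = 287.1 × 258.5 / 9.80 = 7573.0 m.
Between two levels, P₂ = P₁ exp(−Δz/H) with Δz = z₂ − z₁.
Δz = 4773.0 − 3740.0 = 1033.0 m; Δz/H = 1033.0/7573.0 = 0.13641.
P₂ = 627 × exp(−0.13641) = 627 × 0.87248 = 547.04 hPa.

P ≈ 547 hPa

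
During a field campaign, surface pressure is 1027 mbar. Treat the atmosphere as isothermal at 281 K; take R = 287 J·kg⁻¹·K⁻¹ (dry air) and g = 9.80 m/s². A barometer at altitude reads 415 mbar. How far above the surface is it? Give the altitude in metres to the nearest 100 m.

Scale height: H = RT/g = 287 × 281 / 9.80 = 8229.3 m.
Invert the barometric formula: z = H ln(P₀/P).
P₀/P = 1027/415 = 2.4747; ln(2.4747) = 0.90612.
z = 8229.3 × 0.90612 = 7456.7 m.

z ≈ 7500 m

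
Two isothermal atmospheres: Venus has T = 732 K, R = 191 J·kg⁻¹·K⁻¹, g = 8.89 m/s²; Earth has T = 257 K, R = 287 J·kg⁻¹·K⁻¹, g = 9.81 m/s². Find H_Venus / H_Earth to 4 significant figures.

H = RT/g for each body.
H_Venus = 191 × 732 / 8.89 = 15727 m.
H_Earth = 287 × 257 / 9.81 = 7518.8 m.
H_Venus/H_Earth = 15727/7518.8 = 2.0917.

H_Venus/H_Earth ≈ 2.092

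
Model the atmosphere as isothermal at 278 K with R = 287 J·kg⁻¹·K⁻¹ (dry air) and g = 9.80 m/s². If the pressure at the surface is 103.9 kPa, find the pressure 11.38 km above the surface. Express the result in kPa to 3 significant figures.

P ≈ 25.7 kPa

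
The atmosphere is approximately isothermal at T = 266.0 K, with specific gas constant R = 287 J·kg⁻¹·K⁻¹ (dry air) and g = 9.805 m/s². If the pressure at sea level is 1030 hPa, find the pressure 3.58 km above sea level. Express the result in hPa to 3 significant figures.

Scale height: H = RT/g = 287 × 266.0 / 9.805 = 7786.0 m.
Barometric formula: P = P₀ exp(−z/H).
z/H = 3580.0/7786.0 = 0.45980; exp(−0.45980) = 0.63141.
P = 1030 × 0.63141 = 650.35 hPa.

P ≈ 650 hPa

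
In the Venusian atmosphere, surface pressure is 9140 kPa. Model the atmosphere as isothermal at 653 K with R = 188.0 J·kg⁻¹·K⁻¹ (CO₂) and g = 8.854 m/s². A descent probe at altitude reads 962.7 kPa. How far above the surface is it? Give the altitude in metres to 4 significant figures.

Scale height: H = RT/g = 188.0 × 653 / 8.854 = 13865 m.
Invert the barometric formula: z = H ln(P₀/P).
P₀/P = 9140/962.7 = 9.4941; ln(9.4941) = 2.2507.
z = 13865 × 2.2507 = 31206 m.

z ≈ 31210 m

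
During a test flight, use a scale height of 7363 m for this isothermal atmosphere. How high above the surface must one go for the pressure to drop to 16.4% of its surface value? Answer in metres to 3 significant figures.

z ≈ 13300 m

Set P/P₀ = exp(−z/H) = 0.164, so z = −H ln(0.164).
−ln(0.164) = 1.8079; z = 7363.0 × 1.8079 = 13312 m.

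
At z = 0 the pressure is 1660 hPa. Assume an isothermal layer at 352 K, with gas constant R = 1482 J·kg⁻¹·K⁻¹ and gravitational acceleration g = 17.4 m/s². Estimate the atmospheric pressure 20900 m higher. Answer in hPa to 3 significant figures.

P ≈ 827 hPa

Scale height: H = RT/g = 1482 × 352 / 17.4 = 29981 m.
Barometric formula: P = P₀ exp(−z/H).
z/H = 20900/29981 = 0.69711; exp(−0.69711) = 0.49802.
P = 1660 × 0.49802 = 826.71 hPa.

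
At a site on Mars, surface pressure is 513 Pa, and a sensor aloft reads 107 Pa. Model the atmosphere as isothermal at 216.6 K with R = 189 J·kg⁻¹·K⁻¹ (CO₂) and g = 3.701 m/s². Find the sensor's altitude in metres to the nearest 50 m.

z ≈ 17350 m

Scale height: H = RT/g = 189 × 216.6 / 3.701 = 11061 m.
Invert the barometric formula: z = H ln(P₀/P).
P₀/P = 513/107 = 4.7944; ln(4.7944) = 1.5674.
z = 11061 × 1.5674 = 17337 m.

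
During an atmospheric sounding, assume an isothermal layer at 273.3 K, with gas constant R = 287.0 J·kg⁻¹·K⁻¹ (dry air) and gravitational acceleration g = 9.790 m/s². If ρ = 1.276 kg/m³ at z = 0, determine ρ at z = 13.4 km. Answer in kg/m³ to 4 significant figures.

Scale height: H = RT/g = 287.0 × 273.3 / 9.790 = 8012.0 m.
In an isothermal atmosphere, density decays like pressure: ρ = ρ₀ exp(−z/H).
z/H = 13400/8012.0 = 1.6725; exp(−1.6725) = 0.18778.
ρ = 1.276 × 0.18778 = 0.23961 kg/m³.

ρ ≈ 0.2396 kg/m³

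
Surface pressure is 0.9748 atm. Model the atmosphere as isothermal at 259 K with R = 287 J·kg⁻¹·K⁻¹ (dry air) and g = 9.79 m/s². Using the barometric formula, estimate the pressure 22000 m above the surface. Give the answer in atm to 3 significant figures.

P ≈ 0.0538 atm

Scale height: H = RT/g = 287 × 259 / 9.79 = 7592.7 m.
Barometric formula: P = P₀ exp(−z/H).
z/H = 22000/7592.7 = 2.8975; exp(−2.8975) = 0.055161.
P = 0.9748 × 0.055161 = 0.053771 atm.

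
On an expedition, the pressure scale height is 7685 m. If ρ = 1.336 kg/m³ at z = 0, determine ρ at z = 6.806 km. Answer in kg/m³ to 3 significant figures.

In an isothermal atmosphere, density decays like pressure: ρ = ρ₀ exp(−z/H).
z/H = 6806.0/7685.0 = 0.88562; exp(−0.88562) = 0.41246.
ρ = 1.336 × 0.41246 = 0.55105 kg/m³.

ρ ≈ 0.551 kg/m³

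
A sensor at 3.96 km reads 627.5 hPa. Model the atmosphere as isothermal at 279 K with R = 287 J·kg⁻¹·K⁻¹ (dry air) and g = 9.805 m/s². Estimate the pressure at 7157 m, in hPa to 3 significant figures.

Scale height: H = RT/g = 287 × 279 / 9.805 = 8166.5 m.
Between two levels, P₂ = P₁ exp(−Δz/H) with Δz = z₂ − z₁.
Δz = 7157.0 − 3960.0 = 3197.0 m; Δz/H = 3197.0/8166.5 = 0.39148.
P₂ = 627.5 × exp(−0.39148) = 627.5 × 0.67606 = 424.23 hPa.

P ≈ 424 hPa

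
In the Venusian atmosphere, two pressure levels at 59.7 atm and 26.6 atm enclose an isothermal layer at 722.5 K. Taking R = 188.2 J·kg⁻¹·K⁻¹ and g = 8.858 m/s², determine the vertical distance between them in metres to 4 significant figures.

Hypsometric equation: Δz = (R T̄/g) ln(P₁/P₂).
R T̄/g = 188.2 × 722.5 / 8.858 = 15350 m.
ln(59.7/26.6) = ln(2.2444) = 0.80844.
Δz = 15350 × 0.80844 = 12410 m.

Δz ≈ 12410 m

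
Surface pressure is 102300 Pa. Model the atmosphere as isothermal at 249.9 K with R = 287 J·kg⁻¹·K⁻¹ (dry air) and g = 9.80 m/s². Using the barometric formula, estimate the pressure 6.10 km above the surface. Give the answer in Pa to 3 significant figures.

Scale height: H = RT/g = 287 × 249.9 / 9.80 = 7318.5 m.
Barometric formula: P = P₀ exp(−z/H).
z/H = 6100.0/7318.5 = 0.83350; exp(−0.83350) = 0.43453.
P = 102300 × 0.43453 = 44452 Pa.

P ≈ 44500 Pa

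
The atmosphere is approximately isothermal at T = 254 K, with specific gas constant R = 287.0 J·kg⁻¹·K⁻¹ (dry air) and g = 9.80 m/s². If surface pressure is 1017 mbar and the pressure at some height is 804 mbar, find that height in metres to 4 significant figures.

z ≈ 1748 m

Scale height: H = RT/g = 287.0 × 254 / 9.80 = 7438.6 m.
Invert the barometric formula: z = H ln(P₀/P).
P₀/P = 1017/804 = 1.2649; ln(1.2649) = 0.23499.
z = 7438.6 × 0.23499 = 1748.0 m.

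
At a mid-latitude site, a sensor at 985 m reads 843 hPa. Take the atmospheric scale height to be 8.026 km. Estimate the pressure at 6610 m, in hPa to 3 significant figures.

P ≈ 418 hPa

Between two levels, P₂ = P₁ exp(−Δz/H) with Δz = z₂ − z₁.
Δz = 6610.0 − 985.00 = 5625.0 m; Δz/H = 5625.0/8026.0 = 0.70085.
P₂ = 843 × exp(−0.70085) = 843 × 0.49616 = 418.26 hPa.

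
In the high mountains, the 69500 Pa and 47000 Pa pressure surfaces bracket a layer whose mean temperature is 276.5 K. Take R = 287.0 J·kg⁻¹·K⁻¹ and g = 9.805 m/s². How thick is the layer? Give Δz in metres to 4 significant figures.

Δz ≈ 3166 m

Hypsometric equation: Δz = (R T̄/g) ln(P₁/P₂).
R T̄/g = 287.0 × 276.5 / 9.805 = 8093.4 m.
ln(69500/47000) = ln(1.4787) = 0.39116.
Δz = 8093.4 × 0.39116 = 3165.8 m.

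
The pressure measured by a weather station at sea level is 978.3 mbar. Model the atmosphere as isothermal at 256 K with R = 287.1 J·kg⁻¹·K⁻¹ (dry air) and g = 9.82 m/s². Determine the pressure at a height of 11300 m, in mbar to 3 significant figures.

P ≈ 216 mbar

Scale height: H = RT/g = 287.1 × 256 / 9.82 = 7484.5 m.
Barometric formula: P = P₀ exp(−z/H).
z/H = 11300/7484.5 = 1.5098; exp(−1.5098) = 0.22095.
P = 978.3 × 0.22095 = 216.16 mbar.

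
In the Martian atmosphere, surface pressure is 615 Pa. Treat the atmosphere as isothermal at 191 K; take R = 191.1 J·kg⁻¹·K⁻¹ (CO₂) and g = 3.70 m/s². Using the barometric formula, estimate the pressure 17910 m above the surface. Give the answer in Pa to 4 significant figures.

Scale height: H = RT/g = 191.1 × 191 / 3.70 = 9864.9 m.
Barometric formula: P = P₀ exp(−z/H).
z/H = 17910/9864.9 = 1.8155; exp(−1.8155) = 0.16276.
P = 615 × 0.16276 = 100.10 Pa.

P ≈ 100.1 Pa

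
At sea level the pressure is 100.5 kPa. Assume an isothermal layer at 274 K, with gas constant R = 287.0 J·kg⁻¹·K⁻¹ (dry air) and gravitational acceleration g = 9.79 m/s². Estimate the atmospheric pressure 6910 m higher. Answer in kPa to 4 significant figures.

P ≈ 42.52 kPa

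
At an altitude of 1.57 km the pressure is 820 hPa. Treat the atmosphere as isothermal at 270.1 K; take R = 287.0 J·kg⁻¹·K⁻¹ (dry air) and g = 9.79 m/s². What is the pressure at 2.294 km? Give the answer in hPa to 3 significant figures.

Scale height: H = RT/g = 287.0 × 270.1 / 9.79 = 7918.2 m.
Between two levels, P₂ = P₁ exp(−Δz/H) with Δz = z₂ − z₁.
Δz = 2294.0 − 1570.0 = 724.00 m; Δz/H = 724.00/7918.2 = 0.091435.
P₂ = 820 × exp(−0.091435) = 820 × 0.91262 = 748.35 hPa.

P ≈ 748 hPa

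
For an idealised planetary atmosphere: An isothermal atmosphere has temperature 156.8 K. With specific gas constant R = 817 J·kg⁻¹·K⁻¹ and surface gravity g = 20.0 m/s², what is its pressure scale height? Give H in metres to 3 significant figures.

The scale height of an isothermal atmosphere is H = RT/g.
H = 817 × 156.8 / 20.0 = 128110/20.0 = 6405.5 m.

H ≈ 6410 m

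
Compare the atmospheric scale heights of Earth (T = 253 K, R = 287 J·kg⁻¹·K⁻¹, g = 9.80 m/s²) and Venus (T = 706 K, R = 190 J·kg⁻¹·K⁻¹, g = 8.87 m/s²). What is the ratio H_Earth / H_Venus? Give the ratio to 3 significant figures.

H = RT/g for each body.
H_Earth = 287 × 253 / 9.80 = 7409.3 m.
H_Venus = 190 × 706 / 8.87 = 15123 m.
H_Earth/H_Venus = 7409.3/15123 = 0.48994.

H_Earth/H_Venus ≈ 0.490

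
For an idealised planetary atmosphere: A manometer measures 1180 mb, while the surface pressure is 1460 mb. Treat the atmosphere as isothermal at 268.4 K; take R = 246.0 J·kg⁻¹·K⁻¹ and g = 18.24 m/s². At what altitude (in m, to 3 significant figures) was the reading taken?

Scale height: H = RT/g = 246.0 × 268.4 / 18.24 = 3619.9 m.
Invert the barometric formula: z = H ln(P₀/P).
P₀/P = 1460/1180 = 1.2373; ln(1.2373) = 0.21293.
z = 3619.9 × 0.21293 = 770.79 m.

z ≈ 771 m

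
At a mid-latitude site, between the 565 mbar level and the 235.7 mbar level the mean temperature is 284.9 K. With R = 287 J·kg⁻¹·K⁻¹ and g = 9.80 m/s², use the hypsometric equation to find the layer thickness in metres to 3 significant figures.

Δz ≈ 7290 m

Hypsometric equation: Δz = (R T̄/g) ln(P₁/P₂).
R T̄/g = 287 × 284.9 / 9.80 = 8343.5 m.
ln(565/235.7) = ln(2.3971) = 0.87426.
Δz = 8343.5 × 0.87426 = 7294.4 m.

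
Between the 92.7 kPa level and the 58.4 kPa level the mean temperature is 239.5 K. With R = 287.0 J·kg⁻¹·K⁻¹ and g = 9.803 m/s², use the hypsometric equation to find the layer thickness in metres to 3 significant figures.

Δz ≈ 3240 m

Hypsometric equation: Δz = (R T̄/g) ln(P₁/P₂).
R T̄/g = 287.0 × 239.5 / 9.803 = 7011.8 m.
ln(92.7/58.4) = ln(1.5873) = 0.46203.
Δz = 7011.8 × 0.46203 = 3239.7 m.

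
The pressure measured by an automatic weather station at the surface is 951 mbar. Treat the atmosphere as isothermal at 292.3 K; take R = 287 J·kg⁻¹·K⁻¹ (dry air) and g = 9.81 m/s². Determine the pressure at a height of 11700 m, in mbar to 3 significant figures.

P ≈ 242 mbar

Scale height: H = RT/g = 287 × 292.3 / 9.81 = 8551.5 m.
Barometric formula: P = P₀ exp(−z/H).
z/H = 11700/8551.5 = 1.3682; exp(−1.3682) = 0.25456.
P = 951 × 0.25456 = 242.09 mbar.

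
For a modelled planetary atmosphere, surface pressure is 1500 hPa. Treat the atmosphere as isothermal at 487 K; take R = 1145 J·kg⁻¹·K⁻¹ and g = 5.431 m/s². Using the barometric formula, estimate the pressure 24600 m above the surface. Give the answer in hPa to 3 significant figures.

Scale height: H = RT/g = 1145 × 487 / 5.431 = 102670 m.
Barometric formula: P = P₀ exp(−z/H).
z/H = 24600/102670 = 0.23960; exp(−0.23960) = 0.78694.
P = 1500 × 0.78694 = 1180.4 hPa.

P ≈ 1180 hPa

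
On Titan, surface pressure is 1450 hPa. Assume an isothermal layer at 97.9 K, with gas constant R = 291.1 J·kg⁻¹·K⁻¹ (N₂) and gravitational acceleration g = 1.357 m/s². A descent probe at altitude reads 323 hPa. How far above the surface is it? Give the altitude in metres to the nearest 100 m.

Scale height: H = RT/g = 291.1 × 97.9 / 1.357 = 21001 m.
Invert the barometric formula: z = H ln(P₀/P).
P₀/P = 1450/323 = 4.4892; ln(4.4892) = 1.5017.
z = 21001 × 1.5017 = 31537 m.

z ≈ 31500 m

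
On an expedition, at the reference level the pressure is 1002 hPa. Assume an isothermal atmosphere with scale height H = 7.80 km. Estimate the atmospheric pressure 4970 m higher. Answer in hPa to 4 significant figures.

P ≈ 529.8 hPa

Barometric formula: P = P₀ exp(−z/H).
z/H = 4970.0/7800.0 = 0.63718; exp(−0.63718) = 0.52878.
P = 1002 × 0.52878 = 529.84 hPa.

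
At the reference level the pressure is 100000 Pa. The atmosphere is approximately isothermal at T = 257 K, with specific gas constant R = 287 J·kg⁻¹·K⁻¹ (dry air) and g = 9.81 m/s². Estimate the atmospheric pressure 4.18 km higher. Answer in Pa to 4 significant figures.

Scale height: H = RT/g = 287 × 257 / 9.81 = 7518.8 m.
Barometric formula: P = P₀ exp(−z/H).
z/H = 4180.0/7518.8 = 0.55594; exp(−0.55594) = 0.57353.
P = 100000 × 0.57353 = 57353 Pa.

P ≈ 57350 Pa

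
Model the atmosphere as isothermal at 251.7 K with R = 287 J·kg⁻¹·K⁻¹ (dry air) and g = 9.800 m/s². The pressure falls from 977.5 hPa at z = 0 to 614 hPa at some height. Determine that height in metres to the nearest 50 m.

z ≈ 3450 m

Scale height: H = RT/g = 287 × 251.7 / 9.800 = 7371.2 m.
Invert the barometric formula: z = H ln(P₀/P).
P₀/P = 977.5/614 = 1.5920; ln(1.5920) = 0.46499.
z = 7371.2 × 0.46499 = 3427.5 m.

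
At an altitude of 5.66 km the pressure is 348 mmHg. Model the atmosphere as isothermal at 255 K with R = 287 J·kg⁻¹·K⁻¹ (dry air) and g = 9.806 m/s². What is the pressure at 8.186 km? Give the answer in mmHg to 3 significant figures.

Scale height: H = RT/g = 287 × 255 / 9.806 = 7463.3 m.
Between two levels, P₂ = P₁ exp(−Δz/H) with Δz = z₂ − z₁.
Δz = 8186.0 − 5660.0 = 2526.0 m; Δz/H = 2526.0/7463.3 = 0.33846.
P₂ = 348 × exp(−0.33846) = 348 × 0.71287 = 248.08 mmHg.

P ≈ 248 mmHg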